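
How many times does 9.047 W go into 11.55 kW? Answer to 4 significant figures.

(11.55 × 10^3) / (9.047) = 1.2767 × 10^3

1277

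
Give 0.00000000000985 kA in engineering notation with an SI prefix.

= 9.85e-9 A; 1e-9 is nano.

9.85 nA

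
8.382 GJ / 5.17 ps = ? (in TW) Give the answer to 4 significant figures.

(8.382 × 10^9) / (5.17 × 10^-12) = 1.62128 × 10^21 W

1621000000 TW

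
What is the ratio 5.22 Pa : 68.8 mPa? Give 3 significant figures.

75.9

(5.22) / (68.8e-3) = 0.07587e3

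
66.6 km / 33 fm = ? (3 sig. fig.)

(66.6e3) / (33e-15) = 2.018e18

2020000000000000000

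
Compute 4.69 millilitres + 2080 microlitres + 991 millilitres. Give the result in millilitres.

In millilitres:
  4.69 millilitres → 4.69
  2080 microlitres = 2080e-3 millilitres = 2.08
  991 millilitres → 991
Sum: 4.69 + 2.08 + 991 = 997.77

997.77 millilitres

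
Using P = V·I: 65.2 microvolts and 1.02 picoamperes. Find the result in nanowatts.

0.000000066504 nanowatts

65.2e-6 × 1.02e-12 = 66.504e-18 W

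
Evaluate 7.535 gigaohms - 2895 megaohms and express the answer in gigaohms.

4.64 gigaohms

In gigaohms:
  7.535 gigaohms → 7.535
  2895 megaohms = 2895e-3 gigaohms = 2.895
Difference: 7.535 - 2.895 = 4.64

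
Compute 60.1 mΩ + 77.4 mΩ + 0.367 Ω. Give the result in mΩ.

504.5 mΩ

In mΩ:
  60.1 mΩ → 60.1
  77.4 mΩ → 77.4
  0.367 Ω = 0.367e3 mΩ = 367
Sum: 60.1 + 77.4 + 367 = 504.5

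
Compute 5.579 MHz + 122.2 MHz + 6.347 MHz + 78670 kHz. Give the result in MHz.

In MHz:
  5.579 MHz → 5.579
  122.2 MHz → 122.2
  6.347 MHz → 6.347
  78670 kHz = 78670 × 10^-3 MHz = 78.67
Sum: 5.579 + 122.2 + 6.347 + 78.67 = 212.796

212.796 MHz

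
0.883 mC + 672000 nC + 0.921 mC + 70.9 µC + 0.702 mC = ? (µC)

3248.9 µC

In µC:
  0.883 mC = 0.883 × 10^3 µC = 883
  672000 nC = 672000 × 10^-3 µC = 672
  0.921 mC = 0.921 × 10^3 µC = 921
  70.9 µC → 70.9
  0.702 mC = 0.702 × 10^3 µC = 702
Sum: 883 + 672 + 921 + 70.9 + 702 = 3248.9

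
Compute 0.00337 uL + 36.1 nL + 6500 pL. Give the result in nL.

In nL:
  0.00337 uL = 0.00337e3 nL = 3.37
  36.1 nL → 36.1
  6500 pL = 6500e-3 nL = 6.5
Sum: 3.37 + 36.1 + 6.5 = 45.97

45.97 nL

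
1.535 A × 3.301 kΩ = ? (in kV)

1.535 × 3.301e3 = 5.067035e3 V

5.067035 kV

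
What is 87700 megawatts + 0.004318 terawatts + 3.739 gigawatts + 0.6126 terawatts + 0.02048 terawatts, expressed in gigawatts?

728.837 gigawatts

In gigawatts:
  87700 megawatts = 87700e-3 gigawatts = 87.7
  0.004318 terawatts = 0.004318e3 gigawatts = 4.318
  3.739 gigawatts → 3.739
  0.6126 terawatts = 0.6126e3 gigawatts = 612.6
  0.02048 terawatts = 0.02048e3 gigawatts = 20.48
Sum: 87.7 + 4.318 + 3.739 + 612.6 + 20.48 = 728.837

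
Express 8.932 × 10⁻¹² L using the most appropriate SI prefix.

8.932 pL

= 8.932 × 10⁻¹² L; 10⁻¹² is pico.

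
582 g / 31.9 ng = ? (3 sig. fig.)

18200000000

(582) / (31.9e-9) = 18.24e9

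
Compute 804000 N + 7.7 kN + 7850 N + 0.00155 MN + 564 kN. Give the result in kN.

In kN:
  804000 N = 804000e-3 kN = 804
  7.7 kN → 7.7
  7850 N = 7850e-3 kN = 7.85
  0.00155 MN = 0.00155e3 kN = 1.55
  564 kN → 564
Sum: 804 + 7.7 + 7.85 + 1.55 + 564 = 1385.1

1385.1 kN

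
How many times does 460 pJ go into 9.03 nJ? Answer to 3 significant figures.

19.6

(9.03 × 10⁻⁹) / (460 × 10⁻¹²) = 0.01963 × 10³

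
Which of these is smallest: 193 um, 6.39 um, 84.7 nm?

84.7 nm

193 um = 0.000193 m
6.39 um = 0.00000639 m
84.7 nm = 0.0000000847 m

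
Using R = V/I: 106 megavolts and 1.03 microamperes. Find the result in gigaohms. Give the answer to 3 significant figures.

103000 gigaohms

(106e6) / (1.03e-6) = 102.91e12 Ω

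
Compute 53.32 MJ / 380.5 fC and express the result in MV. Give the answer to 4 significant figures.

(53.32 × 10^6) / (380.5 × 10^-15) = 0.140131 × 10^21 V

140100000000000 MV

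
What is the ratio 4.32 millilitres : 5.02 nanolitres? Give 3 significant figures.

861000

(4.32e-3) / (5.02e-9) = 0.8606e6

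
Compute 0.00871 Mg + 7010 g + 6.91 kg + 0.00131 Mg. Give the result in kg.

In kg:
  0.00871 Mg = 0.00871 × 10³ kg = 8.71
  7010 g = 7010 × 10⁻³ kg = 7.01
  6.91 kg → 6.91
  0.00131 Mg = 0.00131 × 10³ kg = 1.31
Sum: 8.71 + 7.01 + 6.91 + 1.31 = 23.94

23.94 kg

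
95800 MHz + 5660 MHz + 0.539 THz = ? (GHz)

640.46 GHz

In GHz:
  95800 MHz = 95800 × 10⁻³ GHz = 95.8
  5660 MHz = 5660 × 10⁻³ GHz = 5.66
  0.539 THz = 0.539 × 10³ GHz = 539
Sum: 95.8 + 5.66 + 539 = 640.46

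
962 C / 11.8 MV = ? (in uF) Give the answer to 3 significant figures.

(962) / (11.8 × 10⁶) = 81.525 × 10⁻⁶ F

81.5 uF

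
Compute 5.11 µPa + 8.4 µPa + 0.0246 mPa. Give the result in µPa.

In µPa:
  5.11 µPa → 5.11
  8.4 µPa → 8.4
  0.0246 mPa = 0.0246 × 10³ µPa = 24.6
Sum: 5.11 + 8.4 + 24.6 = 38.11

38.11 µPa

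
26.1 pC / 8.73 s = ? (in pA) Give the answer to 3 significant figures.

2.99 pA

(26.1e-12) / (8.73) = 2.9897e-12 A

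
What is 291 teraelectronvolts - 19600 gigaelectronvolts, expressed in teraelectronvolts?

271.4 teraelectronvolts

In teraelectronvolts:
  291 teraelectronvolts → 291
  19600 gigaelectronvolts = 19600e-3 teraelectronvolts = 19.6
Difference: 291 - 19.6 = 271.4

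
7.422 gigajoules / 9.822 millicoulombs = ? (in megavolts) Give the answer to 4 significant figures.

755700 megavolts

(7.422 × 10^9) / (9.822 × 10^-3) = 0.755651 × 10^12 V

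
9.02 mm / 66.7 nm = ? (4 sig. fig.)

(9.02 × 10^-3) / (66.7 × 10^-9) = 0.13523 × 10^6

135200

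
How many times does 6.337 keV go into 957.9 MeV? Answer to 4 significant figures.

151200

(957.9 × 10⁶) / (6.337 × 10³) = 151.16 × 10³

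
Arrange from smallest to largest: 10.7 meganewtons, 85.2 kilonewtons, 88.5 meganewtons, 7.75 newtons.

7.75 newtons < 85.2 kilonewtons < 10.7 meganewtons < 88.5 meganewtons

10.7 meganewtons = 10700000 newtons
85.2 kilonewtons = 85200 newtons
88.5 meganewtons = 88500000 newtons
7.75 newtons = 7.75 newtons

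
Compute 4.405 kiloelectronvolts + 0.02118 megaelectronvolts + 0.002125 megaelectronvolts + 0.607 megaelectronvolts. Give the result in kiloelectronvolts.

634.71 kiloelectronvolts

In kiloelectronvolts:
  4.405 kiloelectronvolts → 4.405
  0.02118 megaelectronvolts = 0.02118e3 kiloelectronvolts = 21.18
  0.002125 megaelectronvolts = 0.002125e3 kiloelectronvolts = 2.125
  0.607 megaelectronvolts = 0.607e3 kiloelectronvolts = 607
Sum: 4.405 + 21.18 + 2.125 + 607 = 634.71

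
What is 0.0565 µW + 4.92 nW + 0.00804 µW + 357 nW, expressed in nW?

In nW:
  0.0565 µW = 0.0565 × 10^3 nW = 56.5
  4.92 nW → 4.92
  0.00804 µW = 0.00804 × 10^3 nW = 8.04
  357 nW → 357
Sum: 56.5 + 4.92 + 8.04 + 357 = 426.46

426.46 nW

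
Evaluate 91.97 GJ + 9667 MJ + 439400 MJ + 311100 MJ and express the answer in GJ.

852.137 GJ

In GJ:
  91.97 GJ → 91.97
  9667 MJ = 9667 × 10⁻³ GJ = 9.667
  439400 MJ = 439400 × 10⁻³ GJ = 439.4
  311100 MJ = 311100 × 10⁻³ GJ = 311.1
Sum: 91.97 + 9.667 + 439.4 + 311.1 = 852.137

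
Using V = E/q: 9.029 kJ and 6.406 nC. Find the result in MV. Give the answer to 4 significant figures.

(9.029 × 10³) / (6.406 × 10⁻⁹) = 1.40946 × 10¹² V

1409000 MV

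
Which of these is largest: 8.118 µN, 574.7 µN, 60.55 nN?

8.118 µN = 0.000008118 N
574.7 µN = 0.0005747 N
60.55 nN = 0.00000006055 N

574.7 µN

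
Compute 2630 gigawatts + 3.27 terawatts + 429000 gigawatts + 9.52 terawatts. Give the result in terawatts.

In terawatts:
  2630 gigawatts = 2630 × 10^-3 terawatts = 2.63
  3.27 terawatts → 3.27
  429000 gigawatts = 429000 × 10^-3 terawatts = 429
  9.52 terawatts → 9.52
Sum: 2.63 + 3.27 + 429 + 9.52 = 444.42

444.42 terawatts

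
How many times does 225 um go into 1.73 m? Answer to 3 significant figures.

7690

(1.73) / (225 × 10⁻⁶) = 0.007689 × 10⁶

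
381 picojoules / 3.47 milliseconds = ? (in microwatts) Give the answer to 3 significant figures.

(381e-12) / (3.47e-3) = 109.8e-9 W

0.110 microwatts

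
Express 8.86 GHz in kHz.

8860000 kHz

giga = 10⁹, kilo = 10³; factor is 10⁶.
8.86 × 10⁶ = 8860000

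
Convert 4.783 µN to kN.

0.000000004783 kN

micro = 1e-6, kilo = 1e3; factor is 1e-9.
4.783 × 1e-9 = 0.000000004783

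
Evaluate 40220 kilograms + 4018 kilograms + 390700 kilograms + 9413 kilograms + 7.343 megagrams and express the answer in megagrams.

451.694 megagrams

In megagrams:
  40220 kilograms = 40220 × 10^-3 megagrams = 40.22
  4018 kilograms = 4018 × 10^-3 megagrams = 4.018
  390700 kilograms = 390700 × 10^-3 megagrams = 390.7
  9413 kilograms = 9413 × 10^-3 megagrams = 9.413
  7.343 megagrams → 7.343
Sum: 40.22 + 4.018 + 390.7 + 9.413 + 7.343 = 451.694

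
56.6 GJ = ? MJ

giga = 1e9, mega = 1e6; factor is 1e3.
56.6 × 1e3 = 56600

56600 MJ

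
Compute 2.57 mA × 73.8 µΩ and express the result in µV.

0.189666 µV

2.57e-3 × 73.8e-6 = 189.666e-9 V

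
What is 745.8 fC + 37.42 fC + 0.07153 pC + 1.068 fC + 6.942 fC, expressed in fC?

In fC:
  745.8 fC → 745.8
  37.42 fC → 37.42
  0.07153 pC = 0.07153 × 10^3 fC = 71.53
  1.068 fC → 1.068
  6.942 fC → 6.942
Sum: 745.8 + 37.42 + 71.53 + 1.068 + 6.942 = 862.76

862.76 fC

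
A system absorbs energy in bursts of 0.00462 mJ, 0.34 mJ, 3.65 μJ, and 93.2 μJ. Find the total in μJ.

441.47 μJ

In μJ:
  0.00462 mJ = 0.00462e3 μJ = 4.62
  0.34 mJ = 0.34e3 μJ = 340
  3.65 μJ → 3.65
  93.2 μJ → 93.2
Sum: 4.62 + 340 + 3.65 + 93.2 = 441.47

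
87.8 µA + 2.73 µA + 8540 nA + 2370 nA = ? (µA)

101.44 µA

In µA:
  87.8 µA → 87.8
  2.73 µA → 2.73
  8540 nA = 8540 × 10^-3 µA = 8.54
  2370 nA = 2370 × 10^-3 µA = 2.37
Sum: 87.8 + 2.73 + 8.54 + 2.37 = 101.44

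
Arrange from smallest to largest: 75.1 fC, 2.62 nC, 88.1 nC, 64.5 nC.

75.1 fC = 0.0000000000000751 C
2.62 nC = 0.00000000262 C
88.1 nC = 0.0000000881 C
64.5 nC = 0.0000000645 C

75.1 fC < 2.62 nC < 64.5 nC < 88.1 nC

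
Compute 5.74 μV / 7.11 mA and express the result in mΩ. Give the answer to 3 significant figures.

(5.74 × 10⁻⁶) / (7.11 × 10⁻³) = 0.80731 × 10⁻³ Ω

0.807 mΩ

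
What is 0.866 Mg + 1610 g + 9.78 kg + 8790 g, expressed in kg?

886.18 kg

In kg:
  0.866 Mg = 0.866 × 10^3 kg = 866
  1610 g = 1610 × 10^-3 kg = 1.61
  9.78 kg → 9.78
  8790 g = 8790 × 10^-3 kg = 8.79
Sum: 866 + 1.61 + 9.78 + 8.79 = 886.18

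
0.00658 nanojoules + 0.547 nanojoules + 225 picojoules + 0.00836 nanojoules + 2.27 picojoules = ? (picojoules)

In picojoules:
  0.00658 nanojoules = 0.00658e3 picojoules = 6.58
  0.547 nanojoules = 0.547e3 picojoules = 547
  225 picojoules → 225
  0.00836 nanojoules = 0.00836e3 picojoules = 8.36
  2.27 picojoules → 2.27
Sum: 6.58 + 547 + 225 + 8.36 + 2.27 = 789.21

789.21 picojoules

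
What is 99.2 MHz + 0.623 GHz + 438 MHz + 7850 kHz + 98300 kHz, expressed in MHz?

1266.35 MHz

In MHz:
  99.2 MHz → 99.2
  0.623 GHz = 0.623 × 10³ MHz = 623
  438 MHz → 438
  7850 kHz = 7850 × 10⁻³ MHz = 7.85
  98300 kHz = 98300 × 10⁻³ MHz = 98.3
Sum: 99.2 + 623 + 438 + 7.85 + 98.3 = 1266.35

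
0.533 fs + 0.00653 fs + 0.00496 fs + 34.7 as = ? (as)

579.19 as

In as:
  0.533 fs = 0.533 × 10³ as = 533
  0.00653 fs = 0.00653 × 10³ as = 6.53
  0.00496 fs = 0.00496 × 10³ as = 4.96
  34.7 as → 34.7
Sum: 533 + 6.53 + 4.96 + 34.7 = 579.19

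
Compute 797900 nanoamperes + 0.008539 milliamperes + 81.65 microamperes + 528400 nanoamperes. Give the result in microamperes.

In microamperes:
  797900 nanoamperes = 797900 × 10^-3 microamperes = 797.9
  0.008539 milliamperes = 0.008539 × 10^3 microamperes = 8.539
  81.65 microamperes → 81.65
  528400 nanoamperes = 528400 × 10^-3 microamperes = 528.4
Sum: 797.9 + 8.539 + 81.65 + 528.4 = 1416.489

1416.489 microamperes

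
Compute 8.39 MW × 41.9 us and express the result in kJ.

8.39 × 10^6 × 41.9 × 10^-6 = 351.541 J

0.351541 kJ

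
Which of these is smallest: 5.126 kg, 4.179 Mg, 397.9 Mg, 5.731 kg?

5.126 kg

5.126 kg = 5126 g
4.179 Mg = 4179000 g
397.9 Mg = 397900000 g
5.731 kg = 5731 g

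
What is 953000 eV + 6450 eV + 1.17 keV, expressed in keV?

960.62 keV

In keV:
  953000 eV = 953000 × 10⁻³ keV = 953
  6450 eV = 6450 × 10⁻³ keV = 6.45
  1.17 keV → 1.17
Sum: 953 + 6.45 + 1.17 = 960.62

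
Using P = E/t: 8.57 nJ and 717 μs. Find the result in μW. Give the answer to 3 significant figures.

(8.57e-9) / (717e-6) = 0.011953e-3 W

12.0 μW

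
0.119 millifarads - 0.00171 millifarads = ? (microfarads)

In microfarads:
  0.119 millifarads = 0.119e3 microfarads = 119
  0.00171 millifarads = 0.00171e3 microfarads = 1.71
Difference: 119 - 1.71 = 117.29

117.29 microfarads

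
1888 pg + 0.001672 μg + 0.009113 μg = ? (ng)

In ng:
  1888 pg = 1888e-3 ng = 1.888
  0.001672 μg = 0.001672e3 ng = 1.672
  0.009113 μg = 0.009113e3 ng = 9.113
Sum: 1.888 + 1.672 + 9.113 = 12.673

12.673 ng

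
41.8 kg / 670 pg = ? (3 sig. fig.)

62400000000000

(41.8 × 10³) / (670 × 10⁻¹²) = 0.06239 × 10¹⁵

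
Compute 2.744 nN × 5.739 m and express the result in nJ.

2.744 × 10⁻⁹ × 5.739 = 15.747816 × 10⁻⁹ J

15.747816 nJ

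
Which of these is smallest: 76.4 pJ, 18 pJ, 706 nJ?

76.4 pJ = 0.0000000000764 J
18 pJ = 0.000000000018 J
706 nJ = 0.000000706 J

18 pJ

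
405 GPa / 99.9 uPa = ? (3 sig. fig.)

(405 × 10⁹) / (99.9 × 10⁻⁶) = 4.054 × 10¹⁵

4050000000000000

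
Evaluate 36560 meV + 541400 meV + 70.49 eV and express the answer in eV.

In eV:
  36560 meV = 36560 × 10^-3 eV = 36.56
  541400 meV = 541400 × 10^-3 eV = 541.4
  70.49 eV → 70.49
Sum: 36.56 + 541.4 + 70.49 = 648.45

648.45 eV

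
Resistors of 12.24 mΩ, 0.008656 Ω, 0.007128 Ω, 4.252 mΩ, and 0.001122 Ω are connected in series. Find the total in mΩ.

33.398 mΩ

In mΩ:
  12.24 mΩ → 12.24
  0.008656 Ω = 0.008656e3 mΩ = 8.656
  0.007128 Ω = 0.007128e3 mΩ = 7.128
  4.252 mΩ → 4.252
  0.001122 Ω = 0.001122e3 mΩ = 1.122
Sum: 12.24 + 8.656 + 7.128 + 4.252 + 1.122 = 33.398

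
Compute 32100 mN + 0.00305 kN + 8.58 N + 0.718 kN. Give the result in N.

In N:
  32100 mN = 32100 × 10⁻³ N = 32.1
  0.00305 kN = 0.00305 × 10³ N = 3.05
  8.58 N → 8.58
  0.718 kN = 0.718 × 10³ N = 718
Sum: 32.1 + 3.05 + 8.58 + 718 = 761.73

761.73 N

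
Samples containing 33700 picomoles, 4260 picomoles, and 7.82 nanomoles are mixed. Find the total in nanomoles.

45.78 nanomoles

In nanomoles:
  33700 picomoles = 33700 × 10⁻³ nanomoles = 33.7
  4260 picomoles = 4260 × 10⁻³ nanomoles = 4.26
  7.82 nanomoles → 7.82
Sum: 33.7 + 4.26 + 7.82 = 45.78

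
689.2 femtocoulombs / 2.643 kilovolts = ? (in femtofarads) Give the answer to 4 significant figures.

0.2608 femtofarads

(689.2 × 10⁻¹⁵) / (2.643 × 10³) = 260.764 × 10⁻¹⁸ F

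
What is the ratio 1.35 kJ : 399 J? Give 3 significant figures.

3.38

(1.35 × 10³) / (399) = 0.003383 × 10³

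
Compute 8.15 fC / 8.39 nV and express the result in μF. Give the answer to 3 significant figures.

0.971 μF

(8.15e-15) / (8.39e-9) = 0.97139e-6 F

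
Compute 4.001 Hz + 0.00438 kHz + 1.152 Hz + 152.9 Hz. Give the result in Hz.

162.433 Hz

In Hz:
  4.001 Hz → 4.001
  0.00438 kHz = 0.00438 × 10³ Hz = 4.38
  1.152 Hz → 1.152
  152.9 Hz → 152.9
Sum: 4.001 + 4.38 + 1.152 + 152.9 = 162.433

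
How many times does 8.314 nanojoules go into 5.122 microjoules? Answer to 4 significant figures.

616.1

(5.122 × 10⁻⁶) / (8.314 × 10⁻⁹) = 0.61607 × 10³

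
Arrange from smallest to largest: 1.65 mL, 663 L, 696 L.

1.65 mL = 0.00165 L
663 L = 663 L
696 L = 696 L

1.65 mL < 663 L < 696 L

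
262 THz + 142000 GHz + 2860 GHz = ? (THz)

In THz:
  262 THz → 262
  142000 GHz = 142000 × 10⁻³ THz = 142
  2860 GHz = 2860 × 10⁻³ THz = 2.86
Sum: 262 + 142 + 2.86 = 406.86

406.86 THz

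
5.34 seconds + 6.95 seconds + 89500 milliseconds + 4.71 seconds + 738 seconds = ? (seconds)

844.5 seconds

In seconds:
  5.34 seconds → 5.34
  6.95 seconds → 6.95
  89500 milliseconds = 89500e-3 seconds = 89.5
  4.71 seconds → 4.71
  738 seconds → 738
Sum: 5.34 + 6.95 + 89.5 + 4.71 + 738 = 844.5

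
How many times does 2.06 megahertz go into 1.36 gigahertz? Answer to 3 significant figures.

(1.36 × 10^9) / (2.06 × 10^6) = 0.6602 × 10^3

660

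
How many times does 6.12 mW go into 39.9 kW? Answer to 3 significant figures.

6520000

(39.9 × 10^3) / (6.12 × 10^-3) = 6.52 × 10^6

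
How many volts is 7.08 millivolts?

milli = 10⁻³, (no prefix) = 10⁰; factor is 10⁻³.
7.08 × 10⁻³ = 0.00708

0.00708 volts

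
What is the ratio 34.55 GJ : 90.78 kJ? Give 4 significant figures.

(34.55 × 10^9) / (90.78 × 10^3) = 0.38059 × 10^6

380600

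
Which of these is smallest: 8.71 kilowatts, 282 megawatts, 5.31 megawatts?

8.71 kilowatts = 8710 watts
282 megawatts = 282000000 watts
5.31 megawatts = 5310000 watts

8.71 kilowatts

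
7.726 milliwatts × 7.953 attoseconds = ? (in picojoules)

0.000000061444878 picojoules

7.726 × 10⁻³ × 7.953 × 10⁻¹⁸ = 61.444878 × 10⁻²¹ J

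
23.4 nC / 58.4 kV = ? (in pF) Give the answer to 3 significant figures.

(23.4 × 10^-9) / (58.4 × 10^3) = 0.40068 × 10^-12 F

0.401 pF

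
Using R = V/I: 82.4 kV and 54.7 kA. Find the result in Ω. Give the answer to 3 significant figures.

1.51 Ω

(82.4e3) / (54.7e3) = 1.5064 Ω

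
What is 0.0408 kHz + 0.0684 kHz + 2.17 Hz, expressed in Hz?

111.37 Hz

In Hz:
  0.0408 kHz = 0.0408 × 10^3 Hz = 40.8
  0.0684 kHz = 0.0684 × 10^3 Hz = 68.4
  2.17 Hz → 2.17
Sum: 40.8 + 68.4 + 2.17 = 111.37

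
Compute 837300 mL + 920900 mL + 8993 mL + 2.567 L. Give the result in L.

1769.76 L

In L:
  837300 mL = 837300e-3 L = 837.3
  920900 mL = 920900e-3 L = 920.9
  8993 mL = 8993e-3 L = 8.993
  2.567 L → 2.567
Sum: 837.3 + 920.9 + 8.993 + 2.567 = 1769.76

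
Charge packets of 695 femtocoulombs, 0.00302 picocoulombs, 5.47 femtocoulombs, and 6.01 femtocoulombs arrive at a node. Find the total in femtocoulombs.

709.5 femtocoulombs

In femtocoulombs:
  695 femtocoulombs → 695
  0.00302 picocoulombs = 0.00302 × 10³ femtocoulombs = 3.02
  5.47 femtocoulombs → 5.47
  6.01 femtocoulombs → 6.01
Sum: 695 + 3.02 + 5.47 + 6.01 = 709.5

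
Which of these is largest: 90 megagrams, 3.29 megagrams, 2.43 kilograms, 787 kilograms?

90 megagrams = 90000000 grams
3.29 megagrams = 3290000 grams
2.43 kilograms = 2430 grams
787 kilograms = 787000 grams

90 megagrams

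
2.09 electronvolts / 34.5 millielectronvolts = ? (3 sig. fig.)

60.6

(2.09) / (34.5 × 10^-3) = 0.06058 × 10^3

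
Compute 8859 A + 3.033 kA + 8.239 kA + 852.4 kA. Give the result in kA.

872.531 kA

In kA:
  8859 A = 8859 × 10⁻³ kA = 8.859
  3.033 kA → 3.033
  8.239 kA → 8.239
  852.4 kA → 852.4
Sum: 8.859 + 3.033 + 8.239 + 852.4 = 872.531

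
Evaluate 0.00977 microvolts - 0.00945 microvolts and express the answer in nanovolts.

In nanovolts:
  0.00977 microvolts = 0.00977 × 10^3 nanovolts = 9.77
  0.00945 microvolts = 0.00945 × 10^3 nanovolts = 9.45
Difference: 9.77 - 9.45 = 0.32

0.32 nanovolts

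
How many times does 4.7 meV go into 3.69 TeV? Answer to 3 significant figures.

(3.69 × 10¹²) / (4.7 × 10⁻³) = 0.7851 × 10¹⁵

785000000000000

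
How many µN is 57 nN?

nano = 10⁻⁹, micro = 10⁻⁶; factor is 10⁻³.
57 × 10⁻³ = 0.057

0.057 µN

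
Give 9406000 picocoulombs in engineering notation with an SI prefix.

= 9.406e-6 coulombs; 1e-6 is micro.

9.406 microcoulombs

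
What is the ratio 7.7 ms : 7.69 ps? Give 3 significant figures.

(7.7 × 10⁻³) / (7.69 × 10⁻¹²) = 1.001 × 10⁹

1000000000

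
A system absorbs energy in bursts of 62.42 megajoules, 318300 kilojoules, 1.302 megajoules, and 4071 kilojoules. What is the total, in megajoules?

386.093 megajoules

In megajoules:
  62.42 megajoules → 62.42
  318300 kilojoules = 318300e-3 megajoules = 318.3
  1.302 megajoules → 1.302
  4071 kilojoules = 4071e-3 megajoules = 4.071
Sum: 62.42 + 318.3 + 1.302 + 4.071 = 386.093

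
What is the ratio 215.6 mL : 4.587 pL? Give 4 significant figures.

(215.6e-3) / (4.587e-12) = 47.002e9

47000000000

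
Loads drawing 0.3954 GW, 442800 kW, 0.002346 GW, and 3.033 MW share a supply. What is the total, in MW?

In MW:
  0.3954 GW = 0.3954e3 MW = 395.4
  442800 kW = 442800e-3 MW = 442.8
  0.002346 GW = 0.002346e3 MW = 2.346
  3.033 MW → 3.033
Sum: 395.4 + 442.8 + 2.346 + 3.033 = 843.579

843.579 MW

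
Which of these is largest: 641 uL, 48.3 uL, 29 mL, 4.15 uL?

29 mL

641 uL = 0.000641 L
48.3 uL = 0.0000483 L
29 mL = 0.029 L
4.15 uL = 0.00000415 L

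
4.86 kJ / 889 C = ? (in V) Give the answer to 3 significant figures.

5.47 V

(4.86 × 10³) / (889) = 0.0054668 × 10³ V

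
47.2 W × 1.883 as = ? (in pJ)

0.0000888776 pJ

47.2 × 1.883 × 10⁻¹⁸ = 88.8776 × 10⁻¹⁸ J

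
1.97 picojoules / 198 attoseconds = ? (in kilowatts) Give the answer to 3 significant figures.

9.95 kilowatts

(1.97 × 10^-12) / (198 × 10^-18) = 0.0099495 × 10^6 W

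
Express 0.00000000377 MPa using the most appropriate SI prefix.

= 3.77 × 10^-3 Pa; 10^-3 is milli.

3.77 mPa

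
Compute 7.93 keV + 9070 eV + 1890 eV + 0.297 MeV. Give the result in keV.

In keV:
  7.93 keV → 7.93
  9070 eV = 9070e-3 keV = 9.07
  1890 eV = 1890e-3 keV = 1.89
  0.297 MeV = 0.297e3 keV = 297
Sum: 7.93 + 9.07 + 1.89 + 297 = 315.89

315.89 keV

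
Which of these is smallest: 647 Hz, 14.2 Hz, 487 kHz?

14.2 Hz

647 Hz = 647 Hz
14.2 Hz = 14.2 Hz
487 kHz = 487000 Hz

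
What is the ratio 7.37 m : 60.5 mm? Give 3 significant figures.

122

(7.37) / (60.5e-3) = 0.1218e3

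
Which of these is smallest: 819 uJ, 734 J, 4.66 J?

819 uJ = 0.000819 J
734 J = 734 J
4.66 J = 4.66 J

819 uJ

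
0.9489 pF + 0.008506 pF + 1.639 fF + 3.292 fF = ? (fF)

In fF:
  0.9489 pF = 0.9489 × 10^3 fF = 948.9
  0.008506 pF = 0.008506 × 10^3 fF = 8.506
  1.639 fF → 1.639
  3.292 fF → 3.292
Sum: 948.9 + 8.506 + 1.639 + 3.292 = 962.337

962.337 fF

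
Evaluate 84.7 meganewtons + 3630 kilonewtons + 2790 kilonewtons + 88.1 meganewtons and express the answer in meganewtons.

In meganewtons:
  84.7 meganewtons → 84.7
  3630 kilonewtons = 3630e-3 meganewtons = 3.63
  2790 kilonewtons = 2790e-3 meganewtons = 2.79
  88.1 meganewtons → 88.1
Sum: 84.7 + 3.63 + 2.79 + 88.1 = 179.22

179.22 meganewtons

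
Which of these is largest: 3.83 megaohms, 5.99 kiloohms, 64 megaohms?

64 megaohms

3.83 megaohms = 3830000 ohms
5.99 kiloohms = 5990 ohms
64 megaohms = 64000000 ohms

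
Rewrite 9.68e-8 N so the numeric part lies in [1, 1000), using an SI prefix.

= 96.8e-9 N; 1e-9 is nano.

96.8 nN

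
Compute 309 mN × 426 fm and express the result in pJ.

0.131634 pJ

309e-3 × 426e-15 = 131634e-18 J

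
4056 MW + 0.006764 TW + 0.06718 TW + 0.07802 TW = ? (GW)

In GW:
  4056 MW = 4056 × 10⁻³ GW = 4.056
  0.006764 TW = 0.006764 × 10³ GW = 6.764
  0.06718 TW = 0.06718 × 10³ GW = 67.18
  0.07802 TW = 0.07802 × 10³ GW = 78.02
Sum: 4.056 + 6.764 + 67.18 + 78.02 = 156.02

156.02 GW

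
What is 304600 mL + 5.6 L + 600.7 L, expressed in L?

910.9 L

In L:
  304600 mL = 304600 × 10^-3 L = 304.6
  5.6 L → 5.6
  600.7 L → 600.7
Sum: 304.6 + 5.6 + 600.7 = 910.9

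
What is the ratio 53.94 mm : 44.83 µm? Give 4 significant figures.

(53.94e-3) / (44.83e-6) = 1.2032e3

1203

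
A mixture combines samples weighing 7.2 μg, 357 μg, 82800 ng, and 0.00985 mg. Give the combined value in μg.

456.85 μg

In μg:
  7.2 μg → 7.2
  357 μg → 357
  82800 ng = 82800 × 10^-3 μg = 82.8
  0.00985 mg = 0.00985 × 10^3 μg = 9.85
Sum: 7.2 + 357 + 82.8 + 9.85 = 456.85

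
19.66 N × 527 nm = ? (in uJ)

19.66 × 527 × 10^-9 = 10360.82 × 10^-9 J

10.36082 uJ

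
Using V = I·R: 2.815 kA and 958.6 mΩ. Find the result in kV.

2.815e3 × 958.6e-3 = 2698.459 V

2.698459 kV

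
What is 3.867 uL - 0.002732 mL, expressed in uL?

1.135 uL

In uL:
  3.867 uL → 3.867
  0.002732 mL = 0.002732 × 10^3 uL = 2.732
Difference: 3.867 - 2.732 = 1.135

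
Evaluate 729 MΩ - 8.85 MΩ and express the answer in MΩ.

In MΩ:
  729 MΩ → 729
  8.85 MΩ → 8.85
Difference: 729 - 8.85 = 720.15

720.15 MΩ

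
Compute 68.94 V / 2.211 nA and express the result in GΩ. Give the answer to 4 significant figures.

31.18 GΩ

(68.94) / (2.211 × 10^-9) = 31.1805 × 10^9 Ω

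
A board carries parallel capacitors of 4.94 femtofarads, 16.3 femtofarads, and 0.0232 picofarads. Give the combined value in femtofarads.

44.44 femtofarads

In femtofarads:
  4.94 femtofarads → 4.94
  16.3 femtofarads → 16.3
  0.0232 picofarads = 0.0232 × 10^3 femtofarads = 23.2
Sum: 4.94 + 16.3 + 23.2 = 44.44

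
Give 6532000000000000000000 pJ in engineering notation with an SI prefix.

6.532 GJ

= 6.532e9 J; 1e9 is giga.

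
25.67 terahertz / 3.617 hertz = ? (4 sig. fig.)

(25.67e12) / (3.617) = 7.097e12

7097000000000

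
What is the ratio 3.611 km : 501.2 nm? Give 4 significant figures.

7205000000

(3.611 × 10³) / (501.2 × 10⁻⁹) = 0.0072047 × 10¹²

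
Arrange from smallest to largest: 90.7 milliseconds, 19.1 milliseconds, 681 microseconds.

90.7 milliseconds = 0.0907 seconds
19.1 milliseconds = 0.0191 seconds
681 microseconds = 0.000681 seconds

681 microseconds < 19.1 milliseconds < 90.7 milliseconds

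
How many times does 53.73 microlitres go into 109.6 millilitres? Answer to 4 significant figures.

(109.6 × 10^-3) / (53.73 × 10^-6) = 2.0398 × 10^3

2040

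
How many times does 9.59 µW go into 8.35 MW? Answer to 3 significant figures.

(8.35e6) / (9.59e-6) = 0.8707e12

871000000000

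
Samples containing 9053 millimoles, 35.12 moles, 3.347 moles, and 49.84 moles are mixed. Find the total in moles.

In moles:
  9053 millimoles = 9053 × 10^-3 moles = 9.053
  35.12 moles → 35.12
  3.347 moles → 3.347
  49.84 moles → 49.84
Sum: 9.053 + 35.12 + 3.347 + 49.84 = 97.36

97.36 moles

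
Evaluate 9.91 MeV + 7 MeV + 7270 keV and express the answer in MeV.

In MeV:
  9.91 MeV → 9.91
  7 MeV → 7
  7270 keV = 7270 × 10⁻³ MeV = 7.27
Sum: 9.91 + 7 + 7.27 = 24.18

24.18 MeV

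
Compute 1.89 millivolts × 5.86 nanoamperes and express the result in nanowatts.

1.89 × 10⁻³ × 5.86 × 10⁻⁹ = 11.0754 × 10⁻¹² W

0.0110754 nanowatts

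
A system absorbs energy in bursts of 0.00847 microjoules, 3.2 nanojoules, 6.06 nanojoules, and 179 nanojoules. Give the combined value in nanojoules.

196.73 nanojoules

In nanojoules:
  0.00847 microjoules = 0.00847 × 10³ nanojoules = 8.47
  3.2 nanojoules → 3.2
  6.06 nanojoules → 6.06
  179 nanojoules → 179
Sum: 8.47 + 3.2 + 6.06 + 179 = 196.73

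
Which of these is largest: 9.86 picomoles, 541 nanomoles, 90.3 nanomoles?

541 nanomoles

9.86 picomoles = 0.00000000000986 moles
541 nanomoles = 0.000000541 moles
90.3 nanomoles = 0.0000000903 moles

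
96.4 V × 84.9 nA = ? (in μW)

96.4 × 84.9 × 10⁻⁹ = 8184.36 × 10⁻⁹ W

8.18436 μW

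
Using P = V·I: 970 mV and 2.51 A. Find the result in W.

2.4347 W

970 × 10⁻³ × 2.51 = 2434.7 × 10⁻³ W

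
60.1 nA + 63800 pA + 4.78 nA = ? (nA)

In nA:
  60.1 nA → 60.1
  63800 pA = 63800e-3 nA = 63.8
  4.78 nA → 4.78
Sum: 60.1 + 63.8 + 4.78 = 128.68

128.68 nA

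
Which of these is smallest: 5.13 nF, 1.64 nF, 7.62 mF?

5.13 nF = 0.00000000513 F
1.64 nF = 0.00000000164 F
7.62 mF = 0.00762 F

1.64 nF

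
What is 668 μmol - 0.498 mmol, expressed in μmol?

In μmol:
  668 μmol → 668
  0.498 mmol = 0.498 × 10^3 μmol = 498
Difference: 668 - 498 = 170

170 μmol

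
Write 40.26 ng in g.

0.00000004026 g

nano = 1e-9, (no prefix) = 1e0; factor is 1e-9.
40.26 × 1e-9 = 0.00000004026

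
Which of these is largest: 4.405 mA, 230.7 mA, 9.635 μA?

4.405 mA = 0.004405 A
230.7 mA = 0.2307 A
9.635 μA = 0.000009635 A

230.7 mA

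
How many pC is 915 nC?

915000 pC

nano = 10^-9, pico = 10^-12; factor is 10^3.
915 × 10^3 = 915000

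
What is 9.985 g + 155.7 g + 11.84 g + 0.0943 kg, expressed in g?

In g:
  9.985 g → 9.985
  155.7 g → 155.7
  11.84 g → 11.84
  0.0943 kg = 0.0943e3 g = 94.3
Sum: 9.985 + 155.7 + 11.84 + 94.3 = 271.825

271.825 g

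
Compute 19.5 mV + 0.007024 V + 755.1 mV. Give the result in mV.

In mV:
  19.5 mV → 19.5
  0.007024 V = 0.007024 × 10^3 mV = 7.024
  755.1 mV → 755.1
Sum: 19.5 + 7.024 + 755.1 = 781.624

781.624 mV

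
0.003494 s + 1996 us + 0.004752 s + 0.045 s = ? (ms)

In ms:
  0.003494 s = 0.003494 × 10^3 ms = 3.494
  1996 us = 1996 × 10^-3 ms = 1.996
  0.004752 s = 0.004752 × 10^3 ms = 4.752
  0.045 s = 0.045 × 10^3 ms = 45
Sum: 3.494 + 1.996 + 4.752 + 45 = 55.242

55.242 ms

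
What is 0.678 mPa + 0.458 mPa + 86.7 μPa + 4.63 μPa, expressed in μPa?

In μPa:
  0.678 mPa = 0.678e3 μPa = 678
  0.458 mPa = 0.458e3 μPa = 458
  86.7 μPa → 86.7
  4.63 μPa → 4.63
Sum: 678 + 458 + 86.7 + 4.63 = 1227.33

1227.33 μPa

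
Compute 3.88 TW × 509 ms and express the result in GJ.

1974.92 GJ

3.88e12 × 509e-3 = 1974.92e9 J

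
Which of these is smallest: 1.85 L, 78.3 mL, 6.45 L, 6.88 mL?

6.88 mL

1.85 L = 1.85 L
78.3 mL = 0.0783 L
6.45 L = 6.45 L
6.88 mL = 0.00688 L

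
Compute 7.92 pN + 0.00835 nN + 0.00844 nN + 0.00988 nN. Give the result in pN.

In pN:
  7.92 pN → 7.92
  0.00835 nN = 0.00835e3 pN = 8.35
  0.00844 nN = 0.00844e3 pN = 8.44
  0.00988 nN = 0.00988e3 pN = 9.88
Sum: 7.92 + 8.35 + 8.44 + 9.88 = 34.59

34.59 pN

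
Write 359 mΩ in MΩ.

0.000000359 MΩ

milli = 1e-3, mega = 1e6; factor is 1e-9.
359 × 1e-9 = 0.000000359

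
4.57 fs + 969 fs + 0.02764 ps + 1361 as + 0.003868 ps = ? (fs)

In fs:
  4.57 fs → 4.57
  969 fs → 969
  0.02764 ps = 0.02764 × 10³ fs = 27.64
  1361 as = 1361 × 10⁻³ fs = 1.361
  0.003868 ps = 0.003868 × 10³ fs = 3.868
Sum: 4.57 + 969 + 27.64 + 1.361 + 3.868 = 1006.439

1006.439 fs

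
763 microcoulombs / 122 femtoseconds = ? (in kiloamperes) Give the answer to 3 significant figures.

(763e-6) / (122e-15) = 6.2541e9 A

6250000 kiloamperes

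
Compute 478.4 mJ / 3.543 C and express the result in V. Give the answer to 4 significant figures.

0.1350 V

(478.4 × 10⁻³) / (3.543) = 135.027 × 10⁻³ V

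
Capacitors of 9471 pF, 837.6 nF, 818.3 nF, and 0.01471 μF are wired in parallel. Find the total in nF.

In nF:
  9471 pF = 9471e-3 nF = 9.471
  837.6 nF → 837.6
  818.3 nF → 818.3
  0.01471 μF = 0.01471e3 nF = 14.71
Sum: 9.471 + 837.6 + 818.3 + 14.71 = 1680.081

1680.081 nF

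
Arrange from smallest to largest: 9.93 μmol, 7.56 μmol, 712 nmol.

9.93 μmol = 0.00000993 mol
7.56 μmol = 0.00000756 mol
712 nmol = 0.000000712 mol

712 nmol < 7.56 μmol < 9.93 μmol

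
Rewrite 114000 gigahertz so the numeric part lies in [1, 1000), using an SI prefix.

114 terahertz

= 114e12 hertz; 1e12 is tera.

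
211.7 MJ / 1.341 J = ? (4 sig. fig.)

157900000

(211.7e6) / (1.341) = 157.87e6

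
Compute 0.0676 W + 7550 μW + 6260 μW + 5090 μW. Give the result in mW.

86.5 mW

In mW:
  0.0676 W = 0.0676 × 10^3 mW = 67.6
  7550 μW = 7550 × 10^-3 mW = 7.55
  6260 μW = 6260 × 10^-3 mW = 6.26
  5090 μW = 5090 × 10^-3 mW = 5.09
Sum: 67.6 + 7.55 + 6.26 + 5.09 = 86.5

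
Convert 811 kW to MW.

kilo = 10^3, mega = 10^6; factor is 10^-3.
811 × 10^-3 = 0.811

0.811 MW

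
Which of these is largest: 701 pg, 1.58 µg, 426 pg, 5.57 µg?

5.57 µg

701 pg = 0.000000000701 g
1.58 µg = 0.00000158 g
426 pg = 0.000000000426 g
5.57 µg = 0.00000557 g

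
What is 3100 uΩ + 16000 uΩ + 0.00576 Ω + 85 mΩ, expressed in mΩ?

109.86 mΩ

In mΩ:
  3100 uΩ = 3100e-3 mΩ = 3.1
  16000 uΩ = 16000e-3 mΩ = 16
  0.00576 Ω = 0.00576e3 mΩ = 5.76
  85 mΩ → 85
Sum: 3.1 + 16 + 5.76 + 85 = 109.86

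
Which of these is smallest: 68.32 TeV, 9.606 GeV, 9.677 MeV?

68.32 TeV = 68320000000000 eV
9.606 GeV = 9606000000 eV
9.677 MeV = 9677000 eV

9.677 MeV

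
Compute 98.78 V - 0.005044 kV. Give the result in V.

In V:
  98.78 V → 98.78
  0.005044 kV = 0.005044e3 V = 5.044
Difference: 98.78 - 5.044 = 93.736

93.736 V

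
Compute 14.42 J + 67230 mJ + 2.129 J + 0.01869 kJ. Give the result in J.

In J:
  14.42 J → 14.42
  67230 mJ = 67230e-3 J = 67.23
  2.129 J → 2.129
  0.01869 kJ = 0.01869e3 J = 18.69
Sum: 14.42 + 67.23 + 2.129 + 18.69 = 102.469

102.469 J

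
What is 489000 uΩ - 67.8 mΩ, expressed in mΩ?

421.2 mΩ

In mΩ:
  489000 uΩ = 489000 × 10⁻³ mΩ = 489
  67.8 mΩ → 67.8
Difference: 489 - 67.8 = 421.2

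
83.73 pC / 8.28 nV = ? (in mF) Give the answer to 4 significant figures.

(83.73 × 10⁻¹²) / (8.28 × 10⁻⁹) = 10.1123 × 10⁻³ F

10.11 mF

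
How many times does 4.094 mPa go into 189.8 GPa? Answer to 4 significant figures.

46360000000000

(189.8e9) / (4.094e-3) = 46.361e12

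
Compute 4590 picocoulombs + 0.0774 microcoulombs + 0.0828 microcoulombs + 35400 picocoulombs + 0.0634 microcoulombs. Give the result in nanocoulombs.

In nanocoulombs:
  4590 picocoulombs = 4590e-3 nanocoulombs = 4.59
  0.0774 microcoulombs = 0.0774e3 nanocoulombs = 77.4
  0.0828 microcoulombs = 0.0828e3 nanocoulombs = 82.8
  35400 picocoulombs = 35400e-3 nanocoulombs = 35.4
  0.0634 microcoulombs = 0.0634e3 nanocoulombs = 63.4
Sum: 4.59 + 77.4 + 82.8 + 35.4 + 63.4 = 263.59

263.59 nanocoulombs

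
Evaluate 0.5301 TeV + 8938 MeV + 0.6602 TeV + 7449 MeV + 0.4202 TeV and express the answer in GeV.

1626.887 GeV

In GeV:
  0.5301 TeV = 0.5301 × 10³ GeV = 530.1
  8938 MeV = 8938 × 10⁻³ GeV = 8.938
  0.6602 TeV = 0.6602 × 10³ GeV = 660.2
  7449 MeV = 7449 × 10⁻³ GeV = 7.449
  0.4202 TeV = 0.4202 × 10³ GeV = 420.2
Sum: 530.1 + 8.938 + 660.2 + 7.449 + 420.2 = 1626.887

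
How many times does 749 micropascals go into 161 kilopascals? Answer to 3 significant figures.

215000000

(161 × 10^3) / (749 × 10^-6) = 0.215 × 10^9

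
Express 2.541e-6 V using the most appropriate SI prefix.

= 2.541e-6 V; 1e-6 is micro.

2.541 μV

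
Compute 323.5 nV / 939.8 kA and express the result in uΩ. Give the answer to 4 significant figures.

(323.5e-9) / (939.8e3) = 0.344222e-12 Ω

0.0000003442 uΩ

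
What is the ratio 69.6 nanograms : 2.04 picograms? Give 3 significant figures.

(69.6 × 10⁻⁹) / (2.04 × 10⁻¹²) = 34.12 × 10³

34100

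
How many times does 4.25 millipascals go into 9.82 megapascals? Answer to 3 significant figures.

2310000000

(9.82 × 10⁶) / (4.25 × 10⁻³) = 2.311 × 10⁹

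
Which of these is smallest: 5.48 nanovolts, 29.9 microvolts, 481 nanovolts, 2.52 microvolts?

5.48 nanovolts = 0.00000000548 volts
29.9 microvolts = 0.0000299 volts
481 nanovolts = 0.000000481 volts
2.52 microvolts = 0.00000252 volts

5.48 nanovolts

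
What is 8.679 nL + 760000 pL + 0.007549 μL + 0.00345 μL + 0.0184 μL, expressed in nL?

798.078 nL

In nL:
  8.679 nL → 8.679
  760000 pL = 760000 × 10^-3 nL = 760
  0.007549 μL = 0.007549 × 10^3 nL = 7.549
  0.00345 μL = 0.00345 × 10^3 nL = 3.45
  0.0184 μL = 0.0184 × 10^3 nL = 18.4
Sum: 8.679 + 760 + 7.549 + 3.45 + 18.4 = 798.078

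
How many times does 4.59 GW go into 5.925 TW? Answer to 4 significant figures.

1291

(5.925 × 10^12) / (4.59 × 10^9) = 1.2908 × 10^3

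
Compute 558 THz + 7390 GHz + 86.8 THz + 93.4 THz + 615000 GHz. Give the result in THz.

In THz:
  558 THz → 558
  7390 GHz = 7390 × 10^-3 THz = 7.39
  86.8 THz → 86.8
  93.4 THz → 93.4
  615000 GHz = 615000 × 10^-3 THz = 615
Sum: 558 + 7.39 + 86.8 + 93.4 + 615 = 1360.59

1360.59 THz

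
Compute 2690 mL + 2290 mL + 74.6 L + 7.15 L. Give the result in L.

86.73 L

In L:
  2690 mL = 2690e-3 L = 2.69
  2290 mL = 2290e-3 L = 2.29
  74.6 L → 74.6
  7.15 L → 7.15
Sum: 2.69 + 2.29 + 74.6 + 7.15 = 86.73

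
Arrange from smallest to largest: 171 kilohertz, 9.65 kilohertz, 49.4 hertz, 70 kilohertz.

49.4 hertz < 9.65 kilohertz < 70 kilohertz < 171 kilohertz

171 kilohertz = 171000 hertz
9.65 kilohertz = 9650 hertz
49.4 hertz = 49.4 hertz
70 kilohertz = 70000 hertz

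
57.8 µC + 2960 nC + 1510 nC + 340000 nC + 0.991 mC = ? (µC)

In µC:
  57.8 µC → 57.8
  2960 nC = 2960e-3 µC = 2.96
  1510 nC = 1510e-3 µC = 1.51
  340000 nC = 340000e-3 µC = 340
  0.991 mC = 0.991e3 µC = 991
Sum: 57.8 + 2.96 + 1.51 + 340 + 991 = 1393.27

1393.27 µC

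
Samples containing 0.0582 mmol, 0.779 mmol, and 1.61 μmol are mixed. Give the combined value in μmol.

In μmol:
  0.0582 mmol = 0.0582 × 10³ μmol = 58.2
  0.779 mmol = 0.779 × 10³ μmol = 779
  1.61 μmol → 1.61
Sum: 58.2 + 779 + 1.61 = 838.81

838.81 μmol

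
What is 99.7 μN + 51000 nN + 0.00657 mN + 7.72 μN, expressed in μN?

In μN:
  99.7 μN → 99.7
  51000 nN = 51000 × 10⁻³ μN = 51
  0.00657 mN = 0.00657 × 10³ μN = 6.57
  7.72 μN → 7.72
Sum: 99.7 + 51 + 6.57 + 7.72 = 164.99

164.99 μN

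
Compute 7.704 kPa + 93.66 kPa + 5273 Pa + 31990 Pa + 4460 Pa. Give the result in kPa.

In kPa:
  7.704 kPa → 7.704
  93.66 kPa → 93.66
  5273 Pa = 5273 × 10⁻³ kPa = 5.273
  31990 Pa = 31990 × 10⁻³ kPa = 31.99
  4460 Pa = 4460 × 10⁻³ kPa = 4.46
Sum: 7.704 + 93.66 + 5.273 + 31.99 + 4.46 = 143.087

143.087 kPa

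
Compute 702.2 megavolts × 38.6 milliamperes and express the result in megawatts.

702.2 × 10^6 × 38.6 × 10^-3 = 27104.92 × 10^3 W

27.10492 megawatts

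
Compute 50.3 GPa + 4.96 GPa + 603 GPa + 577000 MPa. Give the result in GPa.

In GPa:
  50.3 GPa → 50.3
  4.96 GPa → 4.96
  603 GPa → 603
  577000 MPa = 577000 × 10⁻³ GPa = 577
Sum: 50.3 + 4.96 + 603 + 577 = 1235.26

1235.26 GPa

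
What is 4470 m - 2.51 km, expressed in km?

1.96 km

In km:
  4470 m = 4470 × 10⁻³ km = 4.47
  2.51 km → 2.51
Difference: 4.47 - 2.51 = 1.96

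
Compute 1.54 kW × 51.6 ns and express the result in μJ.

1.54 × 10³ × 51.6 × 10⁻⁹ = 79.464 × 10⁻⁶ J

79.464 μJ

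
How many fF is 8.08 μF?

micro = 1e-6, femto = 1e-15; factor is 1e9.
8.08 × 1e9 = 8080000000

8080000000 fF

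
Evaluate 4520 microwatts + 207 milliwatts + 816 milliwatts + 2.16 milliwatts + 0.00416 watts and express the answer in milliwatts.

In milliwatts:
  4520 microwatts = 4520 × 10⁻³ milliwatts = 4.52
  207 milliwatts → 207
  816 milliwatts → 816
  2.16 milliwatts → 2.16
  0.00416 watts = 0.00416 × 10³ milliwatts = 4.16
Sum: 4.52 + 207 + 816 + 2.16 + 4.16 = 1033.84

1033.84 milliwatts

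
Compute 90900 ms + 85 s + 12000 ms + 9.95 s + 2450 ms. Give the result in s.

200.3 s

In s:
  90900 ms = 90900e-3 s = 90.9
  85 s → 85
  12000 ms = 12000e-3 s = 12
  9.95 s → 9.95
  2450 ms = 2450e-3 s = 2.45
Sum: 90.9 + 85 + 12 + 9.95 + 2.45 = 200.3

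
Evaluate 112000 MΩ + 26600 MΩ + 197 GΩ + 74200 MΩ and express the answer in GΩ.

In GΩ:
  112000 MΩ = 112000 × 10⁻³ GΩ = 112
  26600 MΩ = 26600 × 10⁻³ GΩ = 26.6
  197 GΩ → 197
  74200 MΩ = 74200 × 10⁻³ GΩ = 74.2
Sum: 112 + 26.6 + 197 + 74.2 = 409.8

409.8 GΩ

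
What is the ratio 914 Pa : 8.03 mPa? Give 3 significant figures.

114000

(914) / (8.03 × 10⁻³) = 113.8 × 10³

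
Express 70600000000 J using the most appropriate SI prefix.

= 70.6e9 J; 1e9 is giga.

70.6 GJ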